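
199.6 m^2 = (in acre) 0.04932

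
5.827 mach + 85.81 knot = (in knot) 3943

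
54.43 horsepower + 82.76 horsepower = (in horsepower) 137.2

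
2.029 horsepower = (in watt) 1513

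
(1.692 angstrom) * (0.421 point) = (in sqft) 2.705e-13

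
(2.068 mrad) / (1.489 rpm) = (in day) 1.535e-07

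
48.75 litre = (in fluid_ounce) 1648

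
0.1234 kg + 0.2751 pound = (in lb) 0.5472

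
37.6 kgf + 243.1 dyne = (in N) 368.7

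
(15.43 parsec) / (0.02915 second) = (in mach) 4.797e+16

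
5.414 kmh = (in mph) 3.364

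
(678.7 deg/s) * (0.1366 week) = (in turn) 1.558e+05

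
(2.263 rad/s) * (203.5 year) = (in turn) 2.311e+09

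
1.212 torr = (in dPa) 1616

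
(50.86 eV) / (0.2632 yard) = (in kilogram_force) 3.453e-18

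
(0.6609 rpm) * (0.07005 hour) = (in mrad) 1.745e+04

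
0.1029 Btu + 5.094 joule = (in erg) 1.137e+09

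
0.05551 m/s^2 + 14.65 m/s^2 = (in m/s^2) 14.71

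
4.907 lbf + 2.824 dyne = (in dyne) 2.183e+06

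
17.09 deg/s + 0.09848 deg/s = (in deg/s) 17.19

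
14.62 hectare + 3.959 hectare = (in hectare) 18.58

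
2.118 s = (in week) 3.502e-06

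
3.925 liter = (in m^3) 0.003925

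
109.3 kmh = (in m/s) 30.36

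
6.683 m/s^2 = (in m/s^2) 6.683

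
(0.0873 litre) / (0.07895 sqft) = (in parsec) 3.857e-19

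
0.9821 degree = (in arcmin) 58.93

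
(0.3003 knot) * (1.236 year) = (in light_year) 6.365e-10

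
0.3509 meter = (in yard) 0.3837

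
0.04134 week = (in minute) 416.7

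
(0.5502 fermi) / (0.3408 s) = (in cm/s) 1.614e-13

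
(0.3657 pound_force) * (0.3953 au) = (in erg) 9.62e+17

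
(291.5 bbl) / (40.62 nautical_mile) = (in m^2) 0.0006161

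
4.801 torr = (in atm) 0.006317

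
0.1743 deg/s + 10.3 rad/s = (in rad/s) 10.3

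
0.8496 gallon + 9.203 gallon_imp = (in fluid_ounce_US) 1523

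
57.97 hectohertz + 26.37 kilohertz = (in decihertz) 3.217e+05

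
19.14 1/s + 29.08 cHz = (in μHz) 1.943e+07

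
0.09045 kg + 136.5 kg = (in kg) 136.6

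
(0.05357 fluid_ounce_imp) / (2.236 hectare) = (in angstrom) 0.6807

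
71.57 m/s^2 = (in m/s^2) 71.57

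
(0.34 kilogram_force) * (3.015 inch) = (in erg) 2.553e+06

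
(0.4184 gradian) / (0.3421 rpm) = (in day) 2.123e-06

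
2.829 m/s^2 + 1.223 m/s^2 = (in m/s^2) 4.052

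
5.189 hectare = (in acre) 12.82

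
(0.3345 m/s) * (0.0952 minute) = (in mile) 0.001187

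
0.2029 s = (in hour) 5.636e-05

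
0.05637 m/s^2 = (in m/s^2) 0.05637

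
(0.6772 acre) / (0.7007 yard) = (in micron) 4.277e+09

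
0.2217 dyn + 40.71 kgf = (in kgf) 40.71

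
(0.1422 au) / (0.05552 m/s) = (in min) 6.386e+09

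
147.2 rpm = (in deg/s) 883.2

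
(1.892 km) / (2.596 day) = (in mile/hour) 0.01887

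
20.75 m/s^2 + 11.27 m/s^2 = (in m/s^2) 32.02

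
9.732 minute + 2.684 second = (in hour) 0.1629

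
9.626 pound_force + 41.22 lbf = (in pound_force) 50.85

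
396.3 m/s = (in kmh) 1427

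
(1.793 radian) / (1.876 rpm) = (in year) 2.894e-07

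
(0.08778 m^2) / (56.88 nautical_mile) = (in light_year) 8.808e-23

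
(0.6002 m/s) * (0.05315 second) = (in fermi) 3.19e+13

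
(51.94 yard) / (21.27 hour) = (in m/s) 0.0006203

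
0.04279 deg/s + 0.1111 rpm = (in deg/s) 0.7094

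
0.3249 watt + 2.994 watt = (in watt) 3.319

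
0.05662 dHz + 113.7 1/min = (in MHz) 1.901e-06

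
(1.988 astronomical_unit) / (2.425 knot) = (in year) 7559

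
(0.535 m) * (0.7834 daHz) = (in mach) 0.01231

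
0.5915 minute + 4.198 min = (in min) 4.79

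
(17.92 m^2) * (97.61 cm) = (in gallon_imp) 3848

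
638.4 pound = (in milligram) 2.896e+08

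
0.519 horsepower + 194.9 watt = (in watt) 581.9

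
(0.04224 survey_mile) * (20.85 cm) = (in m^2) 14.17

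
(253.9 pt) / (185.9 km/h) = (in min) 2.891e-05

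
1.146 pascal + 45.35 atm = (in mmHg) 3.447e+04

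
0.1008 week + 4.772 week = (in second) 2.947e+06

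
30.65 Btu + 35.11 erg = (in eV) 2.018e+23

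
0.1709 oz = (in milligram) 4845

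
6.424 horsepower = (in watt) 4790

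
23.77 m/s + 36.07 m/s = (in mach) 0.1757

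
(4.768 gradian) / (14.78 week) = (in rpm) 8.001e-08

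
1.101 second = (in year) 3.491e-08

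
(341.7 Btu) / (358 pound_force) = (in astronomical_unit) 1.513e-09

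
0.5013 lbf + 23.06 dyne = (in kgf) 0.2274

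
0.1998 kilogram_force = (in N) 1.959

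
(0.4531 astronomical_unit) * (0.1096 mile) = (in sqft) 1.287e+14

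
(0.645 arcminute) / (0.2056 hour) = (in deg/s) 1.452e-05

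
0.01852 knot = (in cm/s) 0.9528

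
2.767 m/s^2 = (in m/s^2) 2.767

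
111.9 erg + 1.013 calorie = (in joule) 4.238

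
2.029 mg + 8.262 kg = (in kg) 8.262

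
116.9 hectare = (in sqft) 1.258e+07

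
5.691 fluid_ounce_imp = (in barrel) 0.001017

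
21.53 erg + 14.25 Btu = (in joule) 1.503e+04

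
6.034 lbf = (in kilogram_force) 2.737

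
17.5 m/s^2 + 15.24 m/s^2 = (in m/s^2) 32.74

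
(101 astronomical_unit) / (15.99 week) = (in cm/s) 1.562e+08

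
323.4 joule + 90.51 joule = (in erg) 4.139e+09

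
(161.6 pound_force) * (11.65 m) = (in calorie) 2002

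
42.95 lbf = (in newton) 191.1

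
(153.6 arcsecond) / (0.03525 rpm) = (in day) 2.335e-06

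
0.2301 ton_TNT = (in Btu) 9.125e+05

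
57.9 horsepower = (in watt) 4.318e+04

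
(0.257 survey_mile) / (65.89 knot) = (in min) 0.2034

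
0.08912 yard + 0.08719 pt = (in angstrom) 8.152e+08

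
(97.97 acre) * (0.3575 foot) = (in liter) 4.32e+07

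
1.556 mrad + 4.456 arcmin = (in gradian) 0.1816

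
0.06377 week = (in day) 0.4464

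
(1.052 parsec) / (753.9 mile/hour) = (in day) 1.115e+09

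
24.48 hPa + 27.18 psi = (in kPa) 189.8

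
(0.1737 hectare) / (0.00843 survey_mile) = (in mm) 1.28e+05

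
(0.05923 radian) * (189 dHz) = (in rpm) 10.69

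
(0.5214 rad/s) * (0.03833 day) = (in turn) 274.8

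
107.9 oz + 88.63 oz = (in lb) 12.28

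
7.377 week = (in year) 0.1415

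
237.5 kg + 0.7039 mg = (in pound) 523.6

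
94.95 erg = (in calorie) 2.269e-06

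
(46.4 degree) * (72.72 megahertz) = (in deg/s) 3.374e+09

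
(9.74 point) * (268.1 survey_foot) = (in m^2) 0.2808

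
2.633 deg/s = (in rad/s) 0.04595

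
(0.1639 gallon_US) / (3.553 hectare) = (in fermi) 1.746e+07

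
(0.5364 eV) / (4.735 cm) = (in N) 1.815e-18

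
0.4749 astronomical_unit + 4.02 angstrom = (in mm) 7.104e+13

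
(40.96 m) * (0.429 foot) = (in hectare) 0.0005356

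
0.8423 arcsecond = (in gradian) 0.00026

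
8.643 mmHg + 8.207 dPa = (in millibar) 11.53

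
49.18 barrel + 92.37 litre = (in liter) 7911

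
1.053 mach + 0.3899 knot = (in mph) 802.5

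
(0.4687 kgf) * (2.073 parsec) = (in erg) 2.94e+24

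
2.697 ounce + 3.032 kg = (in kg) 3.108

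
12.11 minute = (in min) 12.11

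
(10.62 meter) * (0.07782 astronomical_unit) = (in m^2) 1.236e+11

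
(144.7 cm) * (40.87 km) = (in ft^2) 6.366e+05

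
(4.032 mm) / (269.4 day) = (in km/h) 6.236e-10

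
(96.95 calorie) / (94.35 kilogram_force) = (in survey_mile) 0.0002724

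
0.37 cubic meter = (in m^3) 0.37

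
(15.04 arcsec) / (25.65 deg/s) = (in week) 2.693e-10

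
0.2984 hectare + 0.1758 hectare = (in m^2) 4742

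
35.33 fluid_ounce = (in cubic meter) 0.001045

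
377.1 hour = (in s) 1.358e+06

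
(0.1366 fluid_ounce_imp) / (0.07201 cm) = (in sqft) 0.05802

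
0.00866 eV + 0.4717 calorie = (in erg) 1.974e+07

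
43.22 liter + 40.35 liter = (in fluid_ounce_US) 2826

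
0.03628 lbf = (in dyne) 1.614e+04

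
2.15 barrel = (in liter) 341.8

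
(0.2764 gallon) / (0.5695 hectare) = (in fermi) 1.837e+08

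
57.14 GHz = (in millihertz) 5.714e+13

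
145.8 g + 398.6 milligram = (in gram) 146.2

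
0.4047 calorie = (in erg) 1.693e+07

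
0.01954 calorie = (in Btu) 7.749e-05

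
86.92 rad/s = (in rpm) 830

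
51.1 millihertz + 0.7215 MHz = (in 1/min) 4.329e+07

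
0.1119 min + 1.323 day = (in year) 0.003625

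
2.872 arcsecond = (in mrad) 0.01392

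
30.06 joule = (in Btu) 0.02849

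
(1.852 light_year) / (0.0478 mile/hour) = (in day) 9.49e+12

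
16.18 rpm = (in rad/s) 1.694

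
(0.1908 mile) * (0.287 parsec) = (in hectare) 2.719e+14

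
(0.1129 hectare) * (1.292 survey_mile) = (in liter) 2.348e+09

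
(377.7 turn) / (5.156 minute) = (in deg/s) 439.5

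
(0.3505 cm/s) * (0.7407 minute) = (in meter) 0.1558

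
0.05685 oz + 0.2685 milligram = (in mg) 1612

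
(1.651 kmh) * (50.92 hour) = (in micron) 8.407e+10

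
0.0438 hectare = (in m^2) 438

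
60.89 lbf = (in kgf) 27.62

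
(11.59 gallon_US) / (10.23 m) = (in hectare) 4.289e-07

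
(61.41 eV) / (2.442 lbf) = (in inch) 3.566e-17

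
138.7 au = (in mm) 2.075e+16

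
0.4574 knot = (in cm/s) 23.53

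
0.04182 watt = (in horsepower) 5.608e-05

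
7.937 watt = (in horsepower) 0.01064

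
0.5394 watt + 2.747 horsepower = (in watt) 2049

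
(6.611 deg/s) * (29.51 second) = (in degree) 195.1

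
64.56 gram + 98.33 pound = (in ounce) 1576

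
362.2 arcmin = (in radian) 0.1054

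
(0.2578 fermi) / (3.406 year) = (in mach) 7.049e-27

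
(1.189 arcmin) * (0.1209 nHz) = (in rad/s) 4.182e-14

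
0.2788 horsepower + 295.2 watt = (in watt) 503.1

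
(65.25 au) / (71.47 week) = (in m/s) 2.258e+05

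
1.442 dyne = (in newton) 1.442e-05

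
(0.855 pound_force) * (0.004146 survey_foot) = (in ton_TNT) 1.149e-12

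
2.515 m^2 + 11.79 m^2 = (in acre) 0.003535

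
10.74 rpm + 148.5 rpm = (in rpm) 159.2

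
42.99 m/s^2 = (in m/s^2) 42.99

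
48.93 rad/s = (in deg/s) 2803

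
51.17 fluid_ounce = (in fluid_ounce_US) 51.17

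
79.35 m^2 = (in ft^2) 854.1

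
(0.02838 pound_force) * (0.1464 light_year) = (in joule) 1.748e+14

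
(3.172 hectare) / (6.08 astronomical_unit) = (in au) 2.331e-19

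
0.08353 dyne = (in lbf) 1.878e-07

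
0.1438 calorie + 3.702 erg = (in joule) 0.6017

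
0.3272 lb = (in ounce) 5.235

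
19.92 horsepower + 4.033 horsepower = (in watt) 1.786e+04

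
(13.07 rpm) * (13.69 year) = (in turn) 9.404e+07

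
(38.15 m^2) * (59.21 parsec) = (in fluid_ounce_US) 2.357e+24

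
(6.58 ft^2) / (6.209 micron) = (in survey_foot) 3.23e+05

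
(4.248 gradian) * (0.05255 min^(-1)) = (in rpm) 0.0005581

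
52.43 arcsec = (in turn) 4.046e-05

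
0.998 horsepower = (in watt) 744.2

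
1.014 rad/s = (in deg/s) 58.1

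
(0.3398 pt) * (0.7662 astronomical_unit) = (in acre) 3395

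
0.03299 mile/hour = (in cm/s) 1.475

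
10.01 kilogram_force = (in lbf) 22.07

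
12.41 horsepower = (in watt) 9254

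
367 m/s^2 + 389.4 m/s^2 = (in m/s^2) 756.4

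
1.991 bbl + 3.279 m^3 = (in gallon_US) 949.8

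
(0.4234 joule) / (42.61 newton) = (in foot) 0.0326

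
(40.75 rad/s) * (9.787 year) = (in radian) 1.258e+10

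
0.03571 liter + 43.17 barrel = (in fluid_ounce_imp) 2.416e+05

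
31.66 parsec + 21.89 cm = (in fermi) 9.769e+32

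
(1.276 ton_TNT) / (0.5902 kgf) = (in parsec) 2.989e-08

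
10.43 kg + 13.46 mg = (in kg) 10.43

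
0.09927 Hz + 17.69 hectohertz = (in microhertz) 1.769e+09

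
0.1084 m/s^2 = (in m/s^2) 0.1084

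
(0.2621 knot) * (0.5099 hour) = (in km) 0.2475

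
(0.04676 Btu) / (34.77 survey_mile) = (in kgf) 8.99e-05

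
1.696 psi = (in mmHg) 87.71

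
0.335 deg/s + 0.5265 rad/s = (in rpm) 5.084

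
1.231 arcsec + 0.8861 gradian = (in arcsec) 2872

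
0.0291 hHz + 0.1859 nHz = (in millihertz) 2910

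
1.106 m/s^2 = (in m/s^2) 1.106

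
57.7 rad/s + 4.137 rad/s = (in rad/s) 61.84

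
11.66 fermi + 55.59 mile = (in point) 2.536e+08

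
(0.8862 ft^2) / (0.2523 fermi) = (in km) 3.263e+11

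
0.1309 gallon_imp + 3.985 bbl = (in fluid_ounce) 2.144e+04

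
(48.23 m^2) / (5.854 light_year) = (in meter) 8.708e-16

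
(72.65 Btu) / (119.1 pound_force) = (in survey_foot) 474.7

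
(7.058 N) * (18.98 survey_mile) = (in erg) 2.156e+12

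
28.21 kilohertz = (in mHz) 2.821e+07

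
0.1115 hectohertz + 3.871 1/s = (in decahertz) 1.502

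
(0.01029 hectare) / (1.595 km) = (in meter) 0.06451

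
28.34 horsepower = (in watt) 2.113e+04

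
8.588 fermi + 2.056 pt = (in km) 7.253e-07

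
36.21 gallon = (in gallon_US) 36.21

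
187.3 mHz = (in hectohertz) 0.001873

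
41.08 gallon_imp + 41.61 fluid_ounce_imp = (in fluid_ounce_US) 6355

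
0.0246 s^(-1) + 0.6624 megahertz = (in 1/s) 6.624e+05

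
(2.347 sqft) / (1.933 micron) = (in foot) 3.701e+05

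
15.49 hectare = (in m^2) 1.549e+05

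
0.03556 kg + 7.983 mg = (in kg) 0.03557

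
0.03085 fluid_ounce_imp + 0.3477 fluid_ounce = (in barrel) 7.019e-05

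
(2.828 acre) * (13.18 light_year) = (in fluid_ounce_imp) 5.022e+25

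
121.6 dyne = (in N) 0.001216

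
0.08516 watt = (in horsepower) 0.0001142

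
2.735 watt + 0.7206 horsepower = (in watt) 540.1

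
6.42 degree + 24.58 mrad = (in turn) 0.02175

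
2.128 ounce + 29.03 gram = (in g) 89.36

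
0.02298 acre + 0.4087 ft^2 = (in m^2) 93.03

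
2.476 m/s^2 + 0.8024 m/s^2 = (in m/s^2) 3.278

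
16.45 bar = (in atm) 16.23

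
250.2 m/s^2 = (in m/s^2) 250.2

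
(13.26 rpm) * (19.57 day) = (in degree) 1.345e+08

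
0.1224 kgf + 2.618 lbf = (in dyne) 1.285e+06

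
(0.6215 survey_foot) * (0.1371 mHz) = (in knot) 5.048e-05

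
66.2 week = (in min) 6.673e+05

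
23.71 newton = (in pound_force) 5.33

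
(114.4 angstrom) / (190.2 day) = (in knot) 1.353e-15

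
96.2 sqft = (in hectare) 0.0008937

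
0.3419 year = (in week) 17.83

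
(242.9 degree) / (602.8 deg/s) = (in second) 0.403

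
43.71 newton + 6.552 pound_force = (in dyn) 7.285e+06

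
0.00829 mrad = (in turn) 1.319e-06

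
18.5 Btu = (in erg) 1.952e+11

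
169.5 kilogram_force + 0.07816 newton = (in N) 1662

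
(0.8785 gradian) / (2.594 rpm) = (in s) 0.0508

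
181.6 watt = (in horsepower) 0.2435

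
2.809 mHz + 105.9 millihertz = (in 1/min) 6.523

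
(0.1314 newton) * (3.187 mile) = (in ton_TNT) 1.611e-07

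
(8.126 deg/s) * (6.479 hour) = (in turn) 526.5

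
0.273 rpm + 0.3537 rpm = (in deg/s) 3.76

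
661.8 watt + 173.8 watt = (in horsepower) 1.121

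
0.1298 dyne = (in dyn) 0.1298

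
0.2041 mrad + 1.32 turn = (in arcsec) 1.711e+06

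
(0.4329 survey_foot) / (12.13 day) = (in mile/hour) 2.816e-07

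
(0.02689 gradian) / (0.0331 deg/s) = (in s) 0.7311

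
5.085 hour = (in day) 0.2119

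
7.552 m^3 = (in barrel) 47.5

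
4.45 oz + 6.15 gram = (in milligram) 1.323e+05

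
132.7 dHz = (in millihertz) 1.327e+04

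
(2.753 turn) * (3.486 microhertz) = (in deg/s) 0.003455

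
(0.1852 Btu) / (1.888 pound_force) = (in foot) 76.33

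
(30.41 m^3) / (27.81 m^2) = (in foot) 3.588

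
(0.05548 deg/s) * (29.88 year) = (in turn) 1.452e+05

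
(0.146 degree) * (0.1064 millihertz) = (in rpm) 2.589e-06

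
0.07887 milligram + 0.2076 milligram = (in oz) 1.01e-05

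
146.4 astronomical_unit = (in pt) 6.208e+16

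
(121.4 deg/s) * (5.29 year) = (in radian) 3.535e+08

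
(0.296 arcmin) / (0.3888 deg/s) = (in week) 2.098e-08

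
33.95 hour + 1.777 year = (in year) 1.781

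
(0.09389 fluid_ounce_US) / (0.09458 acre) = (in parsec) 2.351e-25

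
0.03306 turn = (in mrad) 207.7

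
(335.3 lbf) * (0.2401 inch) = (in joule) 9.096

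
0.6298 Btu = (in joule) 664.5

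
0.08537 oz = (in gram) 2.42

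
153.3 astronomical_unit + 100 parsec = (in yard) 3.375e+18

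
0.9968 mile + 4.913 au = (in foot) 2.411e+12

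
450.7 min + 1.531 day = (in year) 0.005052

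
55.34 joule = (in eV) 3.454e+20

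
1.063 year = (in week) 55.43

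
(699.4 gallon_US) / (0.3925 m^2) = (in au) 4.509e-11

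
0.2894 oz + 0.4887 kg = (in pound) 1.095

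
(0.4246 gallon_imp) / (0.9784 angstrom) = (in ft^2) 2.124e+08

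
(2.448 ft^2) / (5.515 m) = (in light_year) 4.359e-18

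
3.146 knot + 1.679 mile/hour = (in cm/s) 236.9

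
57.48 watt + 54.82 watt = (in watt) 112.3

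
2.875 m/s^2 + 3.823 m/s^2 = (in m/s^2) 6.698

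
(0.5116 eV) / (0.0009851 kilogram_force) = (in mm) 8.485e-15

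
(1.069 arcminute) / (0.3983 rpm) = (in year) 2.364e-10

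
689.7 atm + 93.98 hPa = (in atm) 689.8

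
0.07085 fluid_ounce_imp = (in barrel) 1.266e-05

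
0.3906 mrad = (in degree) 0.02238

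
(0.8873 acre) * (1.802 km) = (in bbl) 4.07e+07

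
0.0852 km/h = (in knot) 0.046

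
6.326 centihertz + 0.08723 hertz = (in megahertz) 1.505e-07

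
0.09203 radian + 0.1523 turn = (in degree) 60.1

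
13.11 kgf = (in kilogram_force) 13.11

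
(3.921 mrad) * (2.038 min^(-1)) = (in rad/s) 0.0001332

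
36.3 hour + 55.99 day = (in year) 0.1575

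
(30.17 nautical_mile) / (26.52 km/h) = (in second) 7585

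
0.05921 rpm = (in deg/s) 0.3553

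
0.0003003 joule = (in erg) 3003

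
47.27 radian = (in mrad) 4.727e+04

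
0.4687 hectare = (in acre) 1.158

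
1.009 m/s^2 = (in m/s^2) 1.009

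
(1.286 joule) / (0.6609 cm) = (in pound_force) 43.74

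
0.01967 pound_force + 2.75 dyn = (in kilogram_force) 0.008925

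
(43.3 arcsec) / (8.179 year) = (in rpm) 7.772e-12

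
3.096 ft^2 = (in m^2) 0.2876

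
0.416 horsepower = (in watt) 310.2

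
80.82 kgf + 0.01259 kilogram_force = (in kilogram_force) 80.83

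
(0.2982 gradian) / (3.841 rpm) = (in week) 1.925e-08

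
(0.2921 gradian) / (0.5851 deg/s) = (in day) 5.2e-06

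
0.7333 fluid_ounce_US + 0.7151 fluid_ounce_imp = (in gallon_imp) 0.00924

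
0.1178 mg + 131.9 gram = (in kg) 0.1319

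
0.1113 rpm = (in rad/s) 0.01166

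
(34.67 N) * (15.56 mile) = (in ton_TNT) 0.0002075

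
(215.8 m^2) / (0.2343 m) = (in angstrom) 9.21e+12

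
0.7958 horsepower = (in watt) 593.4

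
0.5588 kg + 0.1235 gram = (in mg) 5.589e+05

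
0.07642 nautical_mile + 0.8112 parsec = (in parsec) 0.8112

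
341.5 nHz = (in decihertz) 3.415e-06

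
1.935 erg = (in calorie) 4.625e-08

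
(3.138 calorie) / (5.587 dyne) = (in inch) 9.252e+06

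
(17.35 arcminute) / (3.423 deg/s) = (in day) 9.777e-07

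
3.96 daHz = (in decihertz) 396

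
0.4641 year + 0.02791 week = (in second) 1.465e+07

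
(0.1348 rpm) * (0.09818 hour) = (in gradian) 317.6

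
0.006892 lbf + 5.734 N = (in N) 5.765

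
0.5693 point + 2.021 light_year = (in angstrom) 1.912e+26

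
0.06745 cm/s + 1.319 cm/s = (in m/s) 0.01386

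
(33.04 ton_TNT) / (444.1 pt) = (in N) 8.824e+11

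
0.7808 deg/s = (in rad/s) 0.01363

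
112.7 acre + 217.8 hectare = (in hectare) 263.4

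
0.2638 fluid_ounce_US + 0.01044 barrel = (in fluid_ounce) 56.39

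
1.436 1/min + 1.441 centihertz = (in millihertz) 38.34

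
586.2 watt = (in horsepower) 0.7861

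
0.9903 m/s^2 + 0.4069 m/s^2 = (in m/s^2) 1.397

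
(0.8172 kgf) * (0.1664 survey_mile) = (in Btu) 2.034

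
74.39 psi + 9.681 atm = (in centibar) 1494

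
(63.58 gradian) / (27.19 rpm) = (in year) 1.112e-08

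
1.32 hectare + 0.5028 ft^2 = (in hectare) 1.32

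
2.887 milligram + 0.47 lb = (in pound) 0.47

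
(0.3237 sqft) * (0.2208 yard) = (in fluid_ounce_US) 205.3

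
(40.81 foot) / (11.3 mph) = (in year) 7.808e-08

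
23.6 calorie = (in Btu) 0.09359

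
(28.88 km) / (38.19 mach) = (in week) 3.672e-06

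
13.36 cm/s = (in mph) 0.2989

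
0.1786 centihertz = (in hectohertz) 1.786e-05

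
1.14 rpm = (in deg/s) 6.84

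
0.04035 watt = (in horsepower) 5.411e-05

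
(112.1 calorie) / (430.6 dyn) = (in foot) 3.574e+05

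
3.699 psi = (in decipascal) 2.55e+05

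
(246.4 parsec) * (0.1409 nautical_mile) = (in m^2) 1.984e+21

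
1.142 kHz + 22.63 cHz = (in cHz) 1.142e+05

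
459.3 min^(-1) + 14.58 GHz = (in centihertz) 1.458e+12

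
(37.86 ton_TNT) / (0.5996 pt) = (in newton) 7.489e+14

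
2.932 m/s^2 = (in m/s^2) 2.932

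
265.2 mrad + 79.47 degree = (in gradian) 105.2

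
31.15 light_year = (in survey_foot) 9.669e+17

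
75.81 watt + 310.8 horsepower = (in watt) 2.318e+05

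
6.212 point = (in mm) 2.191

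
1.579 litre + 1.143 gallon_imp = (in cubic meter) 0.006775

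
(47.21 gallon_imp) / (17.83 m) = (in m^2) 0.01204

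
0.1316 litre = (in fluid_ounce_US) 4.45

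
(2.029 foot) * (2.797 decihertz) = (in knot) 0.3362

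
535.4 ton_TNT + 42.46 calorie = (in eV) 1.398e+31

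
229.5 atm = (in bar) 232.5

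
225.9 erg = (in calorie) 5.399e-06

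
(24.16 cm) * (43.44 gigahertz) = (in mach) 3.082e+07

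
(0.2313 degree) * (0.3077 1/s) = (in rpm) 0.01186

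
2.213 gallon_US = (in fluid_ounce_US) 283.3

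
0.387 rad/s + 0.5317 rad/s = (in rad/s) 0.9187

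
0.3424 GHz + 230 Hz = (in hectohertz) 3.424e+06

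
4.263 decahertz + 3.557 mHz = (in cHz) 4263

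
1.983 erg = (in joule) 1.983e-07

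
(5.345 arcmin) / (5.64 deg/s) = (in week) 2.612e-08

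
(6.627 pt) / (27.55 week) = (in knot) 2.727e-10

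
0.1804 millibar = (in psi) 0.002616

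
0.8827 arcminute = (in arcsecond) 52.96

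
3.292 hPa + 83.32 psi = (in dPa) 5.748e+06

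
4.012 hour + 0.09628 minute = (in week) 0.02389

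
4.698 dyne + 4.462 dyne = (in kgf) 9.341e-06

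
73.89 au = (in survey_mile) 6.868e+09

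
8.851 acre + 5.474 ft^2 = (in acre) 8.851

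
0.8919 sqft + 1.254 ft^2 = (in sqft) 2.146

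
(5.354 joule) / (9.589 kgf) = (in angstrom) 5.694e+08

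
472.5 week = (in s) 2.858e+08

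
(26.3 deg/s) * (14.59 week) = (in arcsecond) 8.355e+11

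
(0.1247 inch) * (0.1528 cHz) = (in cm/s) 0.000484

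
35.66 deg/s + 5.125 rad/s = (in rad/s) 5.747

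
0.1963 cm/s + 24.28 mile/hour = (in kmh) 39.08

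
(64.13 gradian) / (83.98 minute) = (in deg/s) 0.01145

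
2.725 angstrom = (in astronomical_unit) 1.822e-21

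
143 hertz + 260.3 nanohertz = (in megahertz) 0.000143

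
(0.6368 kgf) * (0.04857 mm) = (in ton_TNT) 7.249e-14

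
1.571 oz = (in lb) 0.09819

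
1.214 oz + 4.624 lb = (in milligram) 2.132e+06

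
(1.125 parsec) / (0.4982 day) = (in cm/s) 8.065e+13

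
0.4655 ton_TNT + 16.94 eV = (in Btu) 1.846e+06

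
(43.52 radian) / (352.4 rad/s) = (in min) 0.002058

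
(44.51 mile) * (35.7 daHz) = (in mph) 5.72e+07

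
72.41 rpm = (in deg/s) 434.5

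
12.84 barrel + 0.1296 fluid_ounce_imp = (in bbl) 12.84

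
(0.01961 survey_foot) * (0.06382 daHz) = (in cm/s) 0.3815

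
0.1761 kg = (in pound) 0.3882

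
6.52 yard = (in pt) 1.69e+04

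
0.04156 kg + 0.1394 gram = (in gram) 41.7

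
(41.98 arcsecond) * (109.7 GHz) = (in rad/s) 2.233e+07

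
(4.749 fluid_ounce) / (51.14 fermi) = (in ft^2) 2.956e+10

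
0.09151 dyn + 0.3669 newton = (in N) 0.3669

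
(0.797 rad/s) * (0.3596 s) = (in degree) 16.42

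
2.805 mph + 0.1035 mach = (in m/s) 36.5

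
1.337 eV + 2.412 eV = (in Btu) 5.693e-22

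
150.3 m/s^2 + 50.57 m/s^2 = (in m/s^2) 200.9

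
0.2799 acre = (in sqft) 1.219e+04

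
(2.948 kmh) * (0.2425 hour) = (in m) 714.9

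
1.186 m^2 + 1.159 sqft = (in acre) 0.0003197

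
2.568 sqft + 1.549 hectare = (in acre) 3.828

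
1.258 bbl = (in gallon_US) 52.84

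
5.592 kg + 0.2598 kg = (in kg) 5.852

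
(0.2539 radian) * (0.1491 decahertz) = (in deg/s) 21.69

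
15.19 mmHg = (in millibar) 20.25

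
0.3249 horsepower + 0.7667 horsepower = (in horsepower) 1.092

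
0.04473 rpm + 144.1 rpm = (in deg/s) 864.9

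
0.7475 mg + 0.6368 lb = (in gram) 288.8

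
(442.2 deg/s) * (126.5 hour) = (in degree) 2.014e+08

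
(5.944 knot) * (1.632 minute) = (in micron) 2.994e+08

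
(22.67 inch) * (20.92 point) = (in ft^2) 0.04574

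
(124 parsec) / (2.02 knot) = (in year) 1.168e+11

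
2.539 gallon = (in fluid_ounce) 325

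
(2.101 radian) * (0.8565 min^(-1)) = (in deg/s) 1.718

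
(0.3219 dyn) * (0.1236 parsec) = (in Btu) 1.164e+07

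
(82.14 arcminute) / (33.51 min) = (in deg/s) 0.0006809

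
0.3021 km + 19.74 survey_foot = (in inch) 1.213e+04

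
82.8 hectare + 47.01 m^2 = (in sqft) 8.913e+06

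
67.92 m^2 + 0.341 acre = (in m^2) 1448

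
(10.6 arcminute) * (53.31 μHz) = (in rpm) 1.57e-06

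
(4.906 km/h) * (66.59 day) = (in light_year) 8.287e-10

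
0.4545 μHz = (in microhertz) 0.4545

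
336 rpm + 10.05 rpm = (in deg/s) 2076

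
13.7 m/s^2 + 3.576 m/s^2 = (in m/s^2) 17.28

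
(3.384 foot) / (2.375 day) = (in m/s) 5.027e-06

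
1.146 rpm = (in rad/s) 0.12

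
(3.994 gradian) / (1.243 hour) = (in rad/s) 1.402e-05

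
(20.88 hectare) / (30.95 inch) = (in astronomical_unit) 1.775e-06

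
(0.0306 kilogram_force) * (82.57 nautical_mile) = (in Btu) 43.49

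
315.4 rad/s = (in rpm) 3012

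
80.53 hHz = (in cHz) 8.053e+05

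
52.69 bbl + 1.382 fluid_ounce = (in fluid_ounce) 2.833e+05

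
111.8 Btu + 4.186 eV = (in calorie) 2.819e+04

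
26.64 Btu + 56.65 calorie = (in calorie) 6774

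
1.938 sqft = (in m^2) 0.18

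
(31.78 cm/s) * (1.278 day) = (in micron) 3.509e+10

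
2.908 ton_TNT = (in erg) 1.217e+17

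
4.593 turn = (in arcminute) 9.921e+04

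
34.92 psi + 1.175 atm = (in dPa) 3.598e+06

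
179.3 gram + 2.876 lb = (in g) 1484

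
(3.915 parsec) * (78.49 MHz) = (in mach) 2.785e+22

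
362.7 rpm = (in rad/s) 37.98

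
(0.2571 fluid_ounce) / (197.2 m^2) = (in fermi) 3.856e+07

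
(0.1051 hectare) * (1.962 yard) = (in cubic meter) 1886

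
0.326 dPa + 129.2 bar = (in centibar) 1.292e+04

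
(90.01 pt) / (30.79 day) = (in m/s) 1.194e-08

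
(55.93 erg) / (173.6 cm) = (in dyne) 0.3222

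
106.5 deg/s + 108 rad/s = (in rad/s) 109.9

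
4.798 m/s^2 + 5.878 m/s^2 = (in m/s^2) 10.68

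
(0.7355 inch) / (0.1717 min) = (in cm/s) 0.1813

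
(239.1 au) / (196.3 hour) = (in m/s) 5.062e+07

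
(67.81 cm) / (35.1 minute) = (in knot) 0.0006259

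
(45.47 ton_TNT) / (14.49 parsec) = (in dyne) 0.04255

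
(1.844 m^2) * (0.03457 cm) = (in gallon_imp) 0.1402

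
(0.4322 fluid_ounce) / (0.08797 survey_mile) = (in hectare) 9.028e-12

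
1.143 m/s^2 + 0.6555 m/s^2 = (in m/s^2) 1.798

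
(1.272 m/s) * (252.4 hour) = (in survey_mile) 718.2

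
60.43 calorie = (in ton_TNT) 6.043e-08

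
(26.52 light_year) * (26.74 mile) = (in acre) 2.668e+18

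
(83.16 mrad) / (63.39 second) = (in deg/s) 0.07517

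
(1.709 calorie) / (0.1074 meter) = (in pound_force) 14.97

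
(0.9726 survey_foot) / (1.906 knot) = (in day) 3.499e-06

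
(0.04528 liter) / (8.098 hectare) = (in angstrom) 5.592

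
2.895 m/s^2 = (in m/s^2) 2.895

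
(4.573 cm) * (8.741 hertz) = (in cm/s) 39.97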